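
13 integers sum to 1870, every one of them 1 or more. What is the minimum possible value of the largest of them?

The average is 1870/13 > 143, so not all 13 can be 143 or less; the largest is ≥ 144.
Achievable: 11 of them at 144 and 2 at 143 total 1870.

144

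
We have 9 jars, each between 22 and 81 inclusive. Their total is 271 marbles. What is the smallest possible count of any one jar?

Minimizing one value means maximizing the remaining 8.
The other 8 can take up 8 × 81 = 648 ≥ 271 − 22, so one jar can sit at its floor of 22.
Achievable: one at 22 and the other 8 totalling 249, which fits since 8 × 22 ≤ 249 ≤ 8 × 81.

22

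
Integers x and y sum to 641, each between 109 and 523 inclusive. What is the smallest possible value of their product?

61714

For a fixed sum, xy is smallest when x and y are as far apart as possible.
The extreme feasible split is x = 118, y = 523, giving xy = 61714.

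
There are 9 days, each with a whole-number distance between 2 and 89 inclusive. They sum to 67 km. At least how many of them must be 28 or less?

8

Let j be the number exceeding 28. Then the total is ≥ 29·j + 2·(9 − j) = 18 + 27j.
So 27j ≤ 49 and j ≤ 1; hence at least 9 − 1 = 8 are ≤ 28.
Exactly 8 works: 8 values at 2 and 1 at 29 total 45; raise one of the low values by 22 (still ≤ 28) to hit 67.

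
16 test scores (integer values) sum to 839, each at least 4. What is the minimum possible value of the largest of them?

53

If every one of the 16 were at most 52, the total would be at most 16 × 52 = 832 < 839.
Taking 9 copies of 52 and 7 copies of 53 gives exactly 839, so 53 is attained.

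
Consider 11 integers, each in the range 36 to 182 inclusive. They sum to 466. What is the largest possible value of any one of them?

To make one integer as large as possible, make the other 10 as small as possible.
The other 10 contribute at least 10 × 36 = 360, leaving at most 466 − 360 = 106.
Since 106 ≤ 182, this is achievable: one at 106 and 10 at 36.

106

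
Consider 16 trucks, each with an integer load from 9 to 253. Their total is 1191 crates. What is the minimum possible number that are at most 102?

5

Each value above 102 is at least 103, contributing at least 103 − 9 = 94 above the floor 9.
The sum exceeds the floor total 144 by 1047, so at most ⌊1047/94⌋ = 11 exceed 102, and at least 5 are ≤ 102.
Exactly 5 works: 5 values at 9 and 11 at 103 total 1178; raise one of the low values by 13 (still ≤ 102) to hit 1191.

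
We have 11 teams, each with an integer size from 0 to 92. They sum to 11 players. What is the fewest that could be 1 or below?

6

If only k of them are at most 1, the other 11 − k are at least 2, so the total is at least (11 − k)·2 + k·0.
This is ≤ 11, so (11 − k)·2 + 0k ≤ 11, which gives k ≥ 6.
Exactly 6 works: 6 values at 0 and 5 at 2 total 10; raise one of the low values by 1 (still ≤ 1) to hit 11.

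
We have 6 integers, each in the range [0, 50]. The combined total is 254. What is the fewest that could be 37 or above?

3

Each value short of 37 is at most 36, costing at least 50 − 36 = 14 against the maximum total of 300.
We can afford to lose at most 300 − 254 = 46, so at most ⌊46/14⌋ = 3 fall short, and at least 3 are ≥ 37.
Exactly 3 works: 3 values at 50 and 3 at 36 total 258; lower one of the high values by 4 (still ≥ 37) to hit 254.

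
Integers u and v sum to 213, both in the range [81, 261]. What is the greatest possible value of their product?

11342

For a fixed sum, the product uv is largest when u and v are as close as possible.
Taking u = 106 and v = 107 (both in [81, 261]) gives uv = 11342.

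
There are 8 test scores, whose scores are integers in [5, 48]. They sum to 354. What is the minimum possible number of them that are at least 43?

3

Each value short of 43 is at most 42, costing at least 48 − 42 = 6 against the maximum total of 384.
We can afford to lose at most 384 − 354 = 30, so at most ⌊30/6⌋ = 5 fall short, and at least 3 are ≥ 43.
Exactly 3 works: 3 values at 48 and 5 at 42 total 354.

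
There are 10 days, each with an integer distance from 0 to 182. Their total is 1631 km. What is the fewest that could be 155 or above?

Suppose at most 10 − j of them reach 155; then j values are ≤ 154 and the rest ≤ 182.
The total is then ≤ 154·j + 182·(10 − j) = 1820 − 28j. For this to be ≥ 1631 we need j ≤ 6, so at least 10 − 6 = 4 must reach 155.
Exactly 4 works: 4 values at 182 and 6 at 154 total 1652; lower one of the high values by 21 (still ≥ 155) to hit 1631.

4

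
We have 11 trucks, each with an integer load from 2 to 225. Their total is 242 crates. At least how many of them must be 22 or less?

Let j be the number exceeding 22. Then the total is ≥ 23·j + 2·(11 − j) = 22 + 21j.
So 21j ≤ 220 and j ≤ 10; hence at least 11 − 10 = 1 are ≤ 22.
Exactly 1 works: 1 value at 2 and 10 at 23 total 232; raise one of the low values by 10 (still ≤ 22) to hit 242.

1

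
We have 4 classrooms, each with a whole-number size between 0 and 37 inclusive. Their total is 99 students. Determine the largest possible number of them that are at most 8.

1

Suppose k of them are at most 8. Those contribute at most 8 each and the rest at most 37 each.
So the total is at most 8k + 37(4 − k) = 148 − 29k. This must still be ≥ 99, so k ≤ 1.
k = 1 is achieved by 1 value at 8 and 3 at 37, total 119; lower one of the 37's by 20 (still > 8) to reach 99.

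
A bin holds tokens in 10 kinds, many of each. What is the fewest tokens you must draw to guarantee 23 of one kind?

221

You could draw 22 of every kind without reaching 23 of any — 220 in all.
One more forces 23 of some kind, so 220 + 1 = 221.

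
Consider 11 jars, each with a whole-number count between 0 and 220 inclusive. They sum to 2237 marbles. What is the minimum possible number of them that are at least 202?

2

Each value short of 202 is at most 201, costing at least 220 − 201 = 19 against the maximum total of 2420.
We can afford to lose at most 2420 − 2237 = 183, so at most ⌊183/19⌋ = 9 fall short, and at least 2 are ≥ 202.
Exactly 2 works: 2 values at 220 and 9 at 201 total 2249; lower one of the high values by 12 (still ≥ 202) to hit 2237.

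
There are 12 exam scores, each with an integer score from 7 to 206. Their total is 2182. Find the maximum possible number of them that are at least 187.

If k of the values are ≥ 187, the total is ≥ 187k + 7(12 − k).
Setting 187k + 7(12 − k) ≤ 2182 gives 180k ≤ 2098, so k ≤ 11.
k = 11 is achieved by 11 values at 187 and 1 at 7, total 2064; add 118 to one value (staying below 187) to reach 2182.

11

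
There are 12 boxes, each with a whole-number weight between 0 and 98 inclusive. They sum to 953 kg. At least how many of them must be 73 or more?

4

Suppose at most 12 − j of them reach 73; then j values are ≤ 72 and the rest ≤ 98.
The total is then ≤ 72·j + 98·(12 − j) = 1176 − 26j. For this to be ≥ 953 we need j ≤ 8, so at least 12 − 8 = 4 must reach 73.
Exactly 4 works: 4 values at 98 and 8 at 72 total 968; lower one of the high values by 15 (still ≥ 73) to hit 953.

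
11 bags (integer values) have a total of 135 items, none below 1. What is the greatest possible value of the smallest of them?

The 11 values sum to 135, so their minimum is at most ⌊135/11⌋ = 12.
Achievable: 8 of them at 12 and 3 at 13 total 135.

12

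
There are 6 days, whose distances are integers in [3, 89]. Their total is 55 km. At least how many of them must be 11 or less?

If only k of them are at most 11, the other 6 − k are at least 12, so the total is at least (6 − k)·12 + k·3.
This is ≤ 55, so (6 − k)·12 + 3k ≤ 55, which gives k ≥ 2.
Exactly 2 works: 2 values at 3 and 4 at 12 total 54; raise one of the low values by 1 (still ≤ 11) to hit 55.

2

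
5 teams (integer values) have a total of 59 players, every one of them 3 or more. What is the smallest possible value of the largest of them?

Some value must be at least ⌈59/5⌉ = 12, since 5 × 11 = 55 < 59.
Equality holds with 4 values of 12 and 1 value of 11.

12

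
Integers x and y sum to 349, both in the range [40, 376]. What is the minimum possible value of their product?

12360

Since x + y is fixed, pushing one of them to its bound minimizes the product.
The extreme feasible split is x = 40, y = 309, giving xy = 12360.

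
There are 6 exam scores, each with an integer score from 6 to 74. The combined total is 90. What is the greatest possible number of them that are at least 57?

1

Suppose k of them are at least 57. Those contribute at least 57 each and the other 6 − k at least 6 each.
So the total is at least 57k + 6(6 − k) = 36 + 51k. This must be ≤ 90, giving k ≤ 1.
k = 1 is achieved by 1 value at 57 and 5 at 6, total 87; add 3 to one value (staying below 57) to reach 90.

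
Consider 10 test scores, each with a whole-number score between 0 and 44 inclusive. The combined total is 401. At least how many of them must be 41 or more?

1

If only k of them are at least 41, the other 10 − k are at most 40, so the total is at most k·44 + (10 − k)·40.
This must reach 401, so k·44 + (10 − k)·40 ≥ 401, giving k ≥ 1.
Exactly 1 works: 1 value at 44 and 9 at 40 total 404; lower one of the high values by 3 (still ≥ 41) to hit 401.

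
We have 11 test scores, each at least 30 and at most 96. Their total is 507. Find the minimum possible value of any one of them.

30

Minimizing one value means maximizing the remaining 10.
The other 10 can take up 10 × 96 = 960 ≥ 507 − 30, so one score can sit at its floor of 30.
Achievable: one at 30 and the other 10 totalling 477, which fits since 10 × 30 ≤ 477 ≤ 10 × 96.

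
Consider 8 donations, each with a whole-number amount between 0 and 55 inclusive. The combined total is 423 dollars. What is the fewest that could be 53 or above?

Each value short of 53 is at most 52, costing at least 55 − 52 = 3 against the maximum total of 440.
We can afford to lose at most 440 − 423 = 17, so at most ⌊17/3⌋ = 5 fall short, and at least 3 are ≥ 53.
Exactly 3 works: 3 values at 55 and 5 at 52 total 425; lower one of the high values by 2 (still ≥ 53) to hit 423.

3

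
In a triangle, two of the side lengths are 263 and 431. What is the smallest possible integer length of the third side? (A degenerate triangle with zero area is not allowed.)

The third side must exceed |263 − 431| = 168.
The smallest integer above 168 is 169.

169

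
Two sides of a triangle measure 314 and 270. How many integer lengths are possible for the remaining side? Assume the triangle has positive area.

539

The triangle inequality gives |314 − 270| < c < 314 + 270, i.e. 44 < c < 584.
So c can be any integer from 45 to 583: 539 values.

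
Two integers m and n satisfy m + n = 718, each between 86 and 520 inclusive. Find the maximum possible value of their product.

For a fixed sum, the product mn is largest when m and n are as close as possible.
Taking m = 359 and n = 359 (both in [86, 520]) gives mn = 128881.

128881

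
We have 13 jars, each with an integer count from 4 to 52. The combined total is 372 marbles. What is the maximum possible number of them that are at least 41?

With k values at 41 or above and the rest at least 4, the sum is at least 52 + 37k.
Since the sum is 372, we need 37k ≤ 320, i.e. k ≤ 8.
k = 8 is achieved by 8 values at 41 and 5 at 4, total 348; add 24 to one value (staying below 41) to reach 372.

8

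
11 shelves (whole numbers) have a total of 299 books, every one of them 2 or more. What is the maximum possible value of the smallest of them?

The 11 values sum to 299, so their minimum is at most ⌊299/11⌋ = 27.
Achievable: 9 of them at 27 and 2 at 28 total 299.

27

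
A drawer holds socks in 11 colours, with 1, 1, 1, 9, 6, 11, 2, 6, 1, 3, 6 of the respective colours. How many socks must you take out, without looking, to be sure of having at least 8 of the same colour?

42

In the worst case you take as many as possible of each colour without reaching 8: 1 + 1 + 1 + 7 + 6 + 7 + 2 + 6 + 1 + 3 + 6 = 41.
The next one must give 8 of some colour, so 41 + 1 = 42.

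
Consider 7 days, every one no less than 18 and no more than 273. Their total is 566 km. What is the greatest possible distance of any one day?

To make one day as large as possible, make the other 6 as small as possible.
The other 6 contribute at least 6 × 18 = 108, leaving at most 566 − 108 = 458.
But each day is capped at 273, so the maximum is 273.
Achievable: one at 273 and the other 6 totalling 293, which fits since 6 × 18 ≤ 293 ≤ 6 × 273.

273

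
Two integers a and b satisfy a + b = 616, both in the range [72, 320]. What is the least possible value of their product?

For a fixed sum, ab is smallest when a and b are as far apart as possible.
The extreme feasible split is a = 296, b = 320, giving ab = 94720.

94720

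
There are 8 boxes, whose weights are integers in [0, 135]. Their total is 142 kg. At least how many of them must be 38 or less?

5

Let j be the number exceeding 38. Then the total is ≥ 39·j + 0·(8 − j) = 0 + 39j.
So 39j ≤ 142 and j ≤ 3; hence at least 8 − 3 = 5 are ≤ 38.
Exactly 5 works: 5 values at 0 and 3 at 39 total 117; raise one of the low values by 25 (still ≤ 38) to hit 142.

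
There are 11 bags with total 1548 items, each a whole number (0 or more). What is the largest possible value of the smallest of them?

If every one of the 11 were at least 141, the total would be at least 11 × 141 = 1551 > 1548.
Equality holds with 3 values of 140 and 8 values of 141.

140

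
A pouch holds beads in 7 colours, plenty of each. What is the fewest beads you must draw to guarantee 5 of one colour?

29

You could draw 4 of every colour without reaching 5 of any — 28 in all.
One more forces 5 of some colour, so 28 + 1 = 29.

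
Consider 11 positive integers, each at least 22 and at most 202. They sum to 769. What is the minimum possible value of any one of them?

Minimizing one value means maximizing the remaining 10.
The other 10 can take up 10 × 202 = 2020 ≥ 769 − 22, so one integer can sit at its floor of 22.
Achievable: one at 22 and the other 10 totalling 747, which fits since 10 × 22 ≤ 747 ≤ 10 × 202.

22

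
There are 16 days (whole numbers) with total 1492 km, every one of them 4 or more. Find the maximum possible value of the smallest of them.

The 16 values sum to 1492, so their minimum is at most ⌊1492/16⌋ = 93.
Taking 12 copies of 93 and 4 copies of 94 gives exactly 1492, so 93 is attained.

93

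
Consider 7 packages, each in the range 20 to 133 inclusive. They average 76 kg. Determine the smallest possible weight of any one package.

Minimizing one value means maximizing the remaining 6.
The total is 7 × 76 = 532.
The other 6 can take up 6 × 133 = 798 ≥ 532 − 20, so one package can sit at its floor of 20.
Achievable: one at 20 and the other 6 totalling 512, which fits since 6 × 20 ≤ 512 ≤ 6 × 133.

20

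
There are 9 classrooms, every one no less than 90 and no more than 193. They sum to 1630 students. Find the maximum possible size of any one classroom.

Maximizing one value means minimizing the remaining 8.
The other 8 contribute at least 8 × 90 = 720, leaving at most 1630 − 720 = 910.
But each classroom is capped at 193, so the maximum is 193.
Achievable: one at 193 and the other 8 totalling 1437, which fits since 8 × 90 ≤ 1437 ≤ 8 × 193.

193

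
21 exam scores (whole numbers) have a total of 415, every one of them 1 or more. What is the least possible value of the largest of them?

20

The average is 415/21 > 19, so not all 21 can be 19 or less; the largest is ≥ 20.
Equality holds with 16 values of 20 and 5 values of 19.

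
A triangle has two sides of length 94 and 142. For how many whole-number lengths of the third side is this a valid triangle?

187

The triangle inequality gives |94 − 142| < c < 94 + 142, i.e. 48 < c < 236.
So c can be any integer from 49 to 235: 187 values.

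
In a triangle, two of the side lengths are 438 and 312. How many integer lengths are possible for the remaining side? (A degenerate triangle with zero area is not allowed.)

623

The triangle inequality gives |438 − 312| < c < 438 + 312, i.e. 126 < c < 750.
So c can be any integer from 127 to 749: 623 values.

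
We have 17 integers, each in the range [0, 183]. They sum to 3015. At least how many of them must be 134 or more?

16

If only k of them are at least 134, the other 17 − k are at most 133, so the total is at most k·183 + (17 − k)·133.
This must reach 3015, so k·183 + (17 − k)·133 ≥ 3015, giving k ≥ 16.
Exactly 16 works: 16 values at 183 and 1 at 133 total 3061; lower one of the high values by 46 (still ≥ 134) to hit 3015.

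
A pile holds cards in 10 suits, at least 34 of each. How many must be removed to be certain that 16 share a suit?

151

You could draw 15 of every suit without reaching 16 of any — 150 in all.
One more forces 16 of some suit, so 150 + 1 = 151.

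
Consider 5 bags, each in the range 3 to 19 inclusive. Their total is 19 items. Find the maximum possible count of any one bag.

Maximizing one value means minimizing the remaining 4.
The other 4 contribute at least 4 × 3 = 12, leaving at most 19 − 12 = 7.
Since 7 ≤ 19, this is achievable: one at 7 and 4 at 3.

7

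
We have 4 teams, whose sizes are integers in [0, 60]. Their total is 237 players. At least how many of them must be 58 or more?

Suppose at most 4 − j of them reach 58; then j values are ≤ 57 and the rest ≤ 60.
The total is then ≤ 57·j + 60·(4 − j) = 240 − 3j. For this to be ≥ 237 we need j ≤ 1, so at least 4 − 1 = 3 must reach 58.
Exactly 3 works: 3 values at 60 and 1 at 57 total 237.

3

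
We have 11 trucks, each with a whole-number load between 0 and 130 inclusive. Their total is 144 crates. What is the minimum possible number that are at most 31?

7

Let j be the number exceeding 31. Then the total is ≥ 32·j + 0·(11 − j) = 0 + 32j.
So 32j ≤ 144 and j ≤ 4; hence at least 11 − 4 = 7 are ≤ 31.
Exactly 7 works: 7 values at 0 and 4 at 32 total 128; raise one of the low values by 16 (still ≤ 31) to hit 144.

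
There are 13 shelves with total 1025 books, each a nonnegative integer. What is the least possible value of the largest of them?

Some value must be at least ⌈1025/13⌉ = 79, since 13 × 78 = 1014 < 1025.
Taking 2 copies of 78 and 11 copies of 79 gives exactly 1025, so 79 is attained.

79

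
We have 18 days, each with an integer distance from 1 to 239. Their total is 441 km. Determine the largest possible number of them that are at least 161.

With k values at 161 or above and the rest at least 1, the sum is at least 18 + 160k.
Since the sum is 441, we need 160k ≤ 423, i.e. k ≤ 2.
k = 2 is achieved by 2 values at 161 and 16 at 1, total 338; add 103 to one value (staying below 161) to reach 441.

2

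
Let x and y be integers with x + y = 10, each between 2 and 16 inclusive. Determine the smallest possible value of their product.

16

xy = x(10 − x) is concave in x, so over [2, 8] it is minimized at an endpoint.
At the endpoint x = 2, y = 10 − 2 = 8, so xy = 2 × 8 = 16.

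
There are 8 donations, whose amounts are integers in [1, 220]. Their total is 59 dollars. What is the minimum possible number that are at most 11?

If only k of them are at most 11, the other 8 − k are at least 12, so the total is at least (8 − k)·12 + k·1.
This is ≤ 59, so (8 − k)·12 + 1k ≤ 59, which gives k ≥ 4.
Exactly 4 works: 4 values at 1 and 4 at 12 total 52; raise one of the low values by 7 (still ≤ 11) to hit 59.

4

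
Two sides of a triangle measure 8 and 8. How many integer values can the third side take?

15

The triangle inequality gives |8 − 8| < c < 8 + 8, i.e. 0 < c < 16.
So c can be any integer from 1 to 15: 15 values.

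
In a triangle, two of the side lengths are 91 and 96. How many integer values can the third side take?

181

The triangle inequality gives |91 − 96| < c < 91 + 96, i.e. 5 < c < 187.
So c can be any integer from 6 to 186: 181 values.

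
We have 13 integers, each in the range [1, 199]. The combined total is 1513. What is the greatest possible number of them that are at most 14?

Each value at 14 or below falls at least 199 − 14 = 185 short of the ceiling 199.
The ceiling total is 13 × 199 = 2587, and we need 1513, so at most ⌊(2587 − 1513)/185⌋ = 5 can be that low.
k = 5 is achieved by 5 values at 14 and 8 at 199, total 1662; lower one of the 199's by 149 (still > 14) to reach 1513.

5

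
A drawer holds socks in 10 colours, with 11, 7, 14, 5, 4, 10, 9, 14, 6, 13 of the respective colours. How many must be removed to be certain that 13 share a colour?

89

In the worst case you take as many as possible of each colour without reaching 13: 11 + 7 + 12 + 5 + 4 + 10 + 9 + 12 + 6 + 12 = 88.
The next one must give 13 of some colour, so 88 + 1 = 89.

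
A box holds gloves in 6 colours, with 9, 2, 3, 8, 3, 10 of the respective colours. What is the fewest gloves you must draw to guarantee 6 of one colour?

24

In the worst case you take as many as possible of each colour without reaching 6: 5 + 2 + 3 + 5 + 3 + 5 = 23.
The next one must give 6 of some colour, so 23 + 1 = 24.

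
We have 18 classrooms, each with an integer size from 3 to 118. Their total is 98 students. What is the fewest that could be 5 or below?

4

Let j be the number exceeding 5. Then the total is ≥ 6·j + 3·(18 − j) = 54 + 3j.
So 3j ≤ 44 and j ≤ 14; hence at least 18 − 14 = 4 are ≤ 5.
Exactly 4 works: 4 values at 3 and 14 at 6 total 96; raise one of the low values by 2 (still ≤ 5) to hit 98.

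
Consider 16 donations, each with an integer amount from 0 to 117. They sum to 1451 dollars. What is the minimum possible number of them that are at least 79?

Suppose at most 16 − j of them reach 79; then j values are ≤ 78 and the rest ≤ 117.
The total is then ≤ 78·j + 117·(16 − j) = 1872 − 39j. For this to be ≥ 1451 we need j ≤ 10, so at least 16 − 10 = 6 must reach 79.
Exactly 6 works: 6 values at 117 and 10 at 78 total 1482; lower one of the high values by 31 (still ≥ 79) to hit 1451.

6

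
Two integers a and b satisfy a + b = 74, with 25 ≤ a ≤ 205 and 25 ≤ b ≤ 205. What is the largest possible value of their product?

ab = a(74 − a) is maximized when a is as near 74/2 as the bounds allow.
Taking a = 37 and b = 37 (both in [25, 205]) gives ab = 1369.

1369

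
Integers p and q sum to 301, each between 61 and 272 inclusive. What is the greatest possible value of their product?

With p + q fixed, pq peaks when the two are closest together.
Taking p = 150 and q = 151 (both in [61, 272]) gives pq = 22650.

22650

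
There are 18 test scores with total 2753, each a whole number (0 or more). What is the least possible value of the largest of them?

If every one of the 18 were at most 152, the total would be at most 18 × 152 = 2736 < 2753.
Achievable: 17 of them at 153 and 1 at 152 total 2753.

153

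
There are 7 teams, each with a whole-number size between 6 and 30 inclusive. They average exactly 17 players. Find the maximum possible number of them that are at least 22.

The total is 7 × 17 = 119.
With k values at 22 or above and the rest at least 6, the sum is at least 42 + 16k.
Since the sum is 119, we need 16k ≤ 77, i.e. k ≤ 4.
k = 4 is achieved by 4 values at 22 and 3 at 6, total 106; add 13 to one value (staying below 22) to reach 119.

4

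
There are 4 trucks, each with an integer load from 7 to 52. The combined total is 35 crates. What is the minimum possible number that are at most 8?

Let j be the number exceeding 8. Then the total is ≥ 9·j + 7·(4 − j) = 28 + 2j.
So 2j ≤ 7 and j ≤ 3; hence at least 4 − 3 = 1 are ≤ 8.
Exactly 1 works: 1 value at 7 and 3 at 9 total 34; raise one of the low values by 1 (still ≤ 8) to hit 35.

1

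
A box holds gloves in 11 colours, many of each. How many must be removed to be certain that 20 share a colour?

In the worst case you draw 19 of each of the 11 colours: 11 × 19 = 209.
One more forces 20 of some colour, so 209 + 1 = 210.

210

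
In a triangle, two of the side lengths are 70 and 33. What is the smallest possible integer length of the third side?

The third side must exceed |70 − 33| = 37.
The smallest integer above 37 is 38.

38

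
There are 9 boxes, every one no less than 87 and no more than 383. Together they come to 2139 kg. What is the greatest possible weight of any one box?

383

To make one box as large as possible, make the other 8 as small as possible.
The other 8 contribute at least 8 × 87 = 696, leaving at most 2139 − 696 = 1443.
But each box is capped at 383, so the maximum is 383.
Achievable: one at 383 and the other 8 totalling 1756, which fits since 8 × 87 ≤ 1756 ≤ 8 × 383.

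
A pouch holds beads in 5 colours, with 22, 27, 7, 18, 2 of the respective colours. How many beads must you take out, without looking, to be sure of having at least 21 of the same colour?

68

In the worst case you take as many as possible of each colour without reaching 21: 20 + 20 + 7 + 18 + 2 = 67.
The next one must give 21 of some colour, so 67 + 1 = 68.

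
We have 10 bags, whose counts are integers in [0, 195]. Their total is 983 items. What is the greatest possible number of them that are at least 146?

If k of the values are ≥ 146, the total is ≥ 146k + 0(10 − k).
Setting 146k + 0(10 − k) ≤ 983 gives 146k ≤ 983, so k ≤ 6.
k = 6 is achieved by 6 values at 146 and 4 at 0, total 876; add 107 to one value (staying below 146) to reach 983.

6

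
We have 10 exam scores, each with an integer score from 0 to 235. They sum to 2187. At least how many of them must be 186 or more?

7

If only k of them are at least 186, the other 10 − k are at most 185, so the total is at most k·235 + (10 − k)·185.
This must reach 2187, so k·235 + (10 − k)·185 ≥ 2187, giving k ≥ 7.
Exactly 7 works: 7 values at 235 and 3 at 185 total 2200; lower one of the high values by 13 (still ≥ 186) to hit 2187.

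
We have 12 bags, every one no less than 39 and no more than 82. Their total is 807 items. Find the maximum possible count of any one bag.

82

Maximizing one value means minimizing the remaining 11.
The other 11 contribute at least 11 × 39 = 429, leaving at most 807 − 429 = 378.
But each bag is capped at 82, so the maximum is 82.
Achievable: one at 82 and the other 11 totalling 725, which fits since 11 × 39 ≤ 725 ≤ 11 × 82.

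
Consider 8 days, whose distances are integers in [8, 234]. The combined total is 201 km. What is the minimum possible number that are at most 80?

Let j be the number exceeding 80. Then the total is ≥ 81·j + 8·(8 − j) = 64 + 73j.
So 73j ≤ 137 and j ≤ 1; hence at least 8 − 1 = 7 are ≤ 80.
Exactly 7 works: 7 values at 8 and 1 at 81 total 137; raise one of the low values by 64 (still ≤ 80) to hit 201.

7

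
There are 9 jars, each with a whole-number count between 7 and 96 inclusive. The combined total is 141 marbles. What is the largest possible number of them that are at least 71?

1

If k of the values are ≥ 71, the total is ≥ 71k + 7(9 − k).
Setting 71k + 7(9 − k) ≤ 141 gives 64k ≤ 78, so k ≤ 1.
k = 1 is achieved by 1 value at 71 and 8 at 7, total 127; add 14 to one value (staying below 71) to reach 141.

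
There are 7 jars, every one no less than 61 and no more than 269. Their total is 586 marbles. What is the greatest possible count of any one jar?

220

To make one jar as large as possible, make the other 6 as small as possible.
The other 6 contribute at least 6 × 61 = 366, leaving at most 586 − 366 = 220.
Since 220 ≤ 269, this is achievable: one at 220 and 6 at 61.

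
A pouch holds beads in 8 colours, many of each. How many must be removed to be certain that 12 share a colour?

In the worst case you draw 11 of each of the 8 colours: 8 × 11 = 88.
One more forces 12 of some colour, so 88 + 1 = 89.

89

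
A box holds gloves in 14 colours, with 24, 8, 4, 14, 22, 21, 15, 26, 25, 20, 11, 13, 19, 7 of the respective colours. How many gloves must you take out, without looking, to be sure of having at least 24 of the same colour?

224

In the worst case you take as many as possible of each colour without reaching 24: 23 + 8 + 4 + 14 + 22 + 21 + 15 + 23 + 23 + 20 + 11 + 13 + 19 + 7 = 223.
The next one must give 24 of some colour, so 223 + 1 = 224.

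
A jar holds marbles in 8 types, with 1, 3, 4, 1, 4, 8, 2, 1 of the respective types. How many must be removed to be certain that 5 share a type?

21

In the worst case you take as many as possible of each type without reaching 5: 1 + 3 + 4 + 1 + 4 + 4 + 2 + 1 = 20.
The next one must give 5 of some type, so 20 + 1 = 21.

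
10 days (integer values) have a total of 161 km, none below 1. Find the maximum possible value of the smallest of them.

16

The average is 161/10 < 17, so some value is ≤ 16.
Taking 9 copies of 16 and 1 copy of 17 gives exactly 161, so 16 is attained.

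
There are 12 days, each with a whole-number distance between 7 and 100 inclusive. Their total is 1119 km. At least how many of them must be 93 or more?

2

Suppose at most 12 − j of them reach 93; then j values are ≤ 92 and the rest ≤ 100.
The total is then ≤ 92·j + 100·(12 − j) = 1200 − 8j. For this to be ≥ 1119 we need j ≤ 10, so at least 12 − 10 = 2 must reach 93.
Exactly 2 works: 2 values at 100 and 10 at 92 total 1120; lower one of the high values by 1 (still ≥ 93) to hit 1119.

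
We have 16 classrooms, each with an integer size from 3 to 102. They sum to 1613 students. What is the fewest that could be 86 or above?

15

Each value short of 86 is at most 85, costing at least 102 − 85 = 17 against the maximum total of 1632.
We can afford to lose at most 1632 − 1613 = 19, so at most ⌊19/17⌋ = 1 fall short, and at least 15 are ≥ 86.
Exactly 15 works: 15 values at 102 and 1 at 85 total 1615; lower one of the high values by 2 (still ≥ 86) to hit 1613.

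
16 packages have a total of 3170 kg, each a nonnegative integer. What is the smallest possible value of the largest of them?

199

The average is 3170/16 > 198, so not all 16 can be 198 or less; the largest is ≥ 199.
Achievable: 2 of them at 199 and 14 at 198 total 3170.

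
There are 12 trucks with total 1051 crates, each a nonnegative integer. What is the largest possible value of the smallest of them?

The 12 values sum to 1051, so their minimum is at most ⌊1051/12⌋ = 87.
Taking 5 copies of 87 and 7 copies of 88 gives exactly 1051, so 87 is attained.

87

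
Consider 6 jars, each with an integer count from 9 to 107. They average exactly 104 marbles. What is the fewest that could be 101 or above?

The total is 6 × 104 = 624.
If only k of them are at least 101, the other 6 − k are at most 100, so the total is at most k·107 + (6 − k)·100.
This must reach 624, so k·107 + (6 − k)·100 ≥ 624, giving k ≥ 4.
Exactly 4 works: 4 values at 107 and 2 at 100 total 628; lower one of the high values by 4 (still ≥ 101) to hit 624.

4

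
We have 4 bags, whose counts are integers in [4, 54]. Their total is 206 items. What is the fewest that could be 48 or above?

3

Suppose at most 4 − j of them reach 48; then j values are ≤ 47 and the rest ≤ 54.
The total is then ≤ 47·j + 54·(4 − j) = 216 − 7j. For this to be ≥ 206 we need j ≤ 1, so at least 4 − 1 = 3 must reach 48.
Exactly 3 works: 3 values at 54 and 1 at 47 total 209; lower one of the high values by 3 (still ≥ 48) to hit 206.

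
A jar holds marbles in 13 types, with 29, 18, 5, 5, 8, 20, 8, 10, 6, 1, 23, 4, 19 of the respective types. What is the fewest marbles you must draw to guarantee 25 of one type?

In the worst case you take as many as possible of each type without reaching 25: 24 + 18 + 5 + 5 + 8 + 20 + 8 + 10 + 6 + 1 + 23 + 4 + 19 = 151.
The next one must give 25 of some type, so 151 + 1 = 152.

152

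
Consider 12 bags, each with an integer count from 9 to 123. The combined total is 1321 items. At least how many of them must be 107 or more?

If only k of them are at least 107, the other 12 − k are at most 106, so the total is at most k·123 + (12 − k)·106.
This must reach 1321, so k·123 + (12 − k)·106 ≥ 1321, giving k ≥ 3.
Exactly 3 works: 3 values at 123 and 9 at 106 total 1323; lower one of the high values by 2 (still ≥ 107) to hit 1321.

3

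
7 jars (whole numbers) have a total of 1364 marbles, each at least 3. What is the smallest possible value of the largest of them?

195

The 7 values sum to 1364, so their maximum is at least ⌈1364/7⌉ = 195.
Achievable: 6 of them at 195 and 1 at 194 total 1364.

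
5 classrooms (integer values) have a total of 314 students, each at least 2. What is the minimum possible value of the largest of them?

Some value must be at least ⌈314/5⌉ = 63, since 5 × 62 = 310 < 314.
Equality holds with 4 values of 63 and 1 value of 62.

63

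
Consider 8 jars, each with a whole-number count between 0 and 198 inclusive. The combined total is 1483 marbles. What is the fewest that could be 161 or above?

6

Each value short of 161 is at most 160, costing at least 198 − 160 = 38 against the maximum total of 1584.
We can afford to lose at most 1584 − 1483 = 101, so at most ⌊101/38⌋ = 2 fall short, and at least 6 are ≥ 161.
Exactly 6 works: 6 values at 198 and 2 at 160 total 1508; lower one of the high values by 25 (still ≥ 161) to hit 1483.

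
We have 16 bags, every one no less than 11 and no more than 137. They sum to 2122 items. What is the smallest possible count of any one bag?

67

Minimizing one value means maximizing the remaining 15.
The other 15 contribute at most 15 × 137 = 2055, leaving at least 2122 − 2055 = 67.
Since 67 ≥ 11, this is achievable: one at 67 and 15 at 137.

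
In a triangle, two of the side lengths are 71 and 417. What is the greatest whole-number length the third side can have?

487

The third side must be less than 71 + 417 = 488.
The largest integer below 488 is 487.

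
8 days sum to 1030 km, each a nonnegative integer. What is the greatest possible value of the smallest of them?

The 8 values sum to 1030, so their minimum is at most ⌊1030/8⌋ = 128.
Equality holds with 2 values of 128 and 6 values of 129.

128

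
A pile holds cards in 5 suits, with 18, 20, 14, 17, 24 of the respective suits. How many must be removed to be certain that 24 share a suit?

93

In the worst case you take as many as possible of each suit without reaching 24: 18 + 20 + 14 + 17 + 23 = 92.
The next one must give 24 of some suit, so 92 + 1 = 93.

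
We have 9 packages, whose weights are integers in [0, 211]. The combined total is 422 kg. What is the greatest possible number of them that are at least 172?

With k values at 172 or above and the rest at least 0, the sum is at least 0 + 172k.
Since the sum is 422, we need 172k ≤ 422, i.e. k ≤ 2.
k = 2 is achieved by 2 values at 172 and 7 at 0, total 344; add 78 to one value (staying below 172) to reach 422.

2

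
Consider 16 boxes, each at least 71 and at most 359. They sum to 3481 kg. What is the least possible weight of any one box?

71

Minimizing one value means maximizing the remaining 15.
The other 15 can take up 15 × 359 = 5385 ≥ 3481 − 71, so one box can sit at its floor of 71.
Achievable: one at 71 and the other 15 totalling 3410, which fits since 15 × 71 ≤ 3410 ≤ 15 × 359.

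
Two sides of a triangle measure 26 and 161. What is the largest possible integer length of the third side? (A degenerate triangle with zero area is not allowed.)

186

The third side must be less than 26 + 161 = 187.
The largest integer below 187 is 186.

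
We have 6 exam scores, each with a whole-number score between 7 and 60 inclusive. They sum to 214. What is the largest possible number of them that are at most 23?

Each value at 23 or below falls at least 60 − 23 = 37 short of the ceiling 60.
The ceiling total is 6 × 60 = 360, and we need 214, so at most ⌊(360 − 214)/37⌋ = 3 can be that low.
k = 3 is achieved by 3 values at 23 and 3 at 60, total 249; lower one of the 60's by 35 (still > 23) to reach 214.

3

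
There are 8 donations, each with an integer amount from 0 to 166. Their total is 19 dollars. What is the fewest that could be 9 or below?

7

Each value above 9 is at least 10, contributing at least 10 − 0 = 10 above the floor 0.
The sum exceeds the floor total 0 by 19, so at most ⌊19/10⌋ = 1 exceed 9, and at least 7 are ≤ 9.
Exactly 7 works: 7 values at 0 and 1 at 10 total 10; raise one of the low values by 9 (still ≤ 9) to hit 19.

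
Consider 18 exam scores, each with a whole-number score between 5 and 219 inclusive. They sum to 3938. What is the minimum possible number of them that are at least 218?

16

Suppose at most 18 − j of them reach 218; then j values are ≤ 217 and the rest ≤ 219.
The total is then ≤ 217·j + 219·(18 − j) = 3942 − 2j. For this to be ≥ 3938 we need j ≤ 2, so at least 18 − 2 = 16 must reach 218.
Exactly 16 works: 16 values at 219 and 2 at 217 total 3938.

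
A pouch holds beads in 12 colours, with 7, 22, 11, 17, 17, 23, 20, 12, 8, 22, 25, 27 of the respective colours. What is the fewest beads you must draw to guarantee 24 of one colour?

In the worst case you take as many as possible of each colour without reaching 24: 7 + 22 + 11 + 17 + 17 + 23 + 20 + 12 + 8 + 22 + 23 + 23 = 205.
The next one must give 24 of some colour, so 205 + 1 = 206.

206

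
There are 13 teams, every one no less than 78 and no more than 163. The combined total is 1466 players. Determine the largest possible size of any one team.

163

Maximizing one value means minimizing the remaining 12.
The other 12 contribute at least 12 × 78 = 936, leaving at most 1466 − 936 = 530.
But each team is capped at 163, so the maximum is 163.
Achievable: one at 163 and the other 12 totalling 1303, which fits since 12 × 78 ≤ 1303 ≤ 12 × 163.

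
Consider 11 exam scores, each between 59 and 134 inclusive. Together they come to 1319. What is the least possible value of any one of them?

59

To make one score as small as possible, make the other 10 as large as possible.
The other 10 can take up 10 × 134 = 1340 ≥ 1319 − 59, so one score can sit at its floor of 59.
Achievable: one at 59 and the other 10 totalling 1260, which fits since 10 × 59 ≤ 1260 ≤ 10 × 134.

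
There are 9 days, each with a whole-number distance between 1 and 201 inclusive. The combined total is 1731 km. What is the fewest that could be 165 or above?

7

If only k of them are at least 165, the other 9 − k are at most 164, so the total is at most k·201 + (9 − k)·164.
This must reach 1731, so k·201 + (9 − k)·164 ≥ 1731, giving k ≥ 7.
Exactly 7 works: 7 values at 201 and 2 at 164 total 1735; lower one of the high values by 4 (still ≥ 165) to hit 1731.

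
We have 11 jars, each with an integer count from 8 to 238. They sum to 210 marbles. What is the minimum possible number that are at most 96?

If only k of them are at most 96, the other 11 − k are at least 97, so the total is at least (11 − k)·97 + k·8.
This is ≤ 210, so (11 − k)·97 + 8k ≤ 210, which gives k ≥ 10.
Exactly 10 works: 10 values at 8 and 1 at 97 total 177; raise one of the low values by 33 (still ≤ 96) to hit 210.

10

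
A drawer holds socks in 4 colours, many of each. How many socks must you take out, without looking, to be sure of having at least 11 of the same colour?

You could draw 10 of every colour without reaching 11 of any — 40 in all.
One more forces 11 of some colour, so 40 + 1 = 41.

41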